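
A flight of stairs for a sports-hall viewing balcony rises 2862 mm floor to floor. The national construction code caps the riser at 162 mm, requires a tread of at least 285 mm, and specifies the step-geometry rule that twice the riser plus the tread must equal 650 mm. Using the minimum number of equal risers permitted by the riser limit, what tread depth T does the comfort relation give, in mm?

332 mm

2862 / 162 = 17.67, so 18 risers are needed.
Riser R = 2862 / 18 = 159 mm, within the 162 mm limit.
Tread T = 650 − 2 × 159 = 332 mm (≥ 285 mm).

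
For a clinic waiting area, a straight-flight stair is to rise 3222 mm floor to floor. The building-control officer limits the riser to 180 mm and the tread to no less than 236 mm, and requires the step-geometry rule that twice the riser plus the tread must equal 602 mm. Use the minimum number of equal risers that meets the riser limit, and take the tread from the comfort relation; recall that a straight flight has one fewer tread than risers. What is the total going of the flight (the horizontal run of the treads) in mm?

4148 mm

At most 180 each: 3222/180 = 17.90, giving 18 risers.
R = 3222 ÷ 18 = 179 mm.
Tread T = 602 − 2 × 179 = 244 mm (≥ 236 mm).
Treads = 18 − 1 = 17; going = 17 × 244 = 4148 mm.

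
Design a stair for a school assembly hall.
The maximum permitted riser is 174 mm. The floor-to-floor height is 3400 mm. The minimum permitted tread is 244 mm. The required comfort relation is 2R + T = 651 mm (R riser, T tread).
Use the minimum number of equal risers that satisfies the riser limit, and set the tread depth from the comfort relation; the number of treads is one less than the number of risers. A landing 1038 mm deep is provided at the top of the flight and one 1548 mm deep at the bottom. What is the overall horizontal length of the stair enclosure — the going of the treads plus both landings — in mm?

⌈3400/174⌉ = 20 risers.
R = 3400 ÷ 20 = 170 mm.
Tread T = 651 − 2 × 170 = 311 mm (≥ 244 mm).
20 risers give 19 treads; going = 19 × 311 = 5909 mm.
Enclosure = 5909 + 1038 + 1548 = 8495 mm.

8495 mm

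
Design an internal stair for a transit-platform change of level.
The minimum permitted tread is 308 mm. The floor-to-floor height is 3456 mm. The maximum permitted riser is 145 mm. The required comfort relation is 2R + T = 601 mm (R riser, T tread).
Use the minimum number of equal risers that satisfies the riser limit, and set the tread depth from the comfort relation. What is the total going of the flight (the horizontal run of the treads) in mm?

7199 mm

At most 145 each: 3456/145 = 23.83, giving 24 risers.
Each riser is 3456/24 = 144 mm (≤ 145 mm).
Tread T = 601 − 2 × 144 = 313 mm (≥ 308 mm).
24 risers give 23 treads; going = 23 × 313 = 7199 mm.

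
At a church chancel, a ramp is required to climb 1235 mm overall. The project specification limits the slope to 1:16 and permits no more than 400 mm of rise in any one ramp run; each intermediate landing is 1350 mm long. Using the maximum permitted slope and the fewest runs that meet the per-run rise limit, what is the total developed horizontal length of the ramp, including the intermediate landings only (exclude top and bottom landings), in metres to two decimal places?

1235 / 400 = 3.087 → round up to 4 ramp runs. That means 3 intermediate landings.
Ramp run (horizontal) at 1:16: 1235 × 16 = 19760 mm.
Intermediate landings: 3 × 1350 = 4050 mm.
Developed length = 19760 + 4050 = 23810 mm.
= 23.81 m.

23.81 m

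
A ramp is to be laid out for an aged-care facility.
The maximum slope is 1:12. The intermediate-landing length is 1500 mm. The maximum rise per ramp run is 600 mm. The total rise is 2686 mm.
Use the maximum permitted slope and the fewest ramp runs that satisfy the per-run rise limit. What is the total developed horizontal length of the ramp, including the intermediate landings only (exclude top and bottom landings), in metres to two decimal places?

2686 / 600 = 4.477 → round up to 5 ramp runs. That means 4 intermediate landings.
Ramp run (horizontal) at 1:12: 2686 × 12 = 32232 mm.
Intermediate landings: 4 × 1500 = 6000 mm.
Total developed length = 32232 + 6000 = 38232 mm.
= 38.23 m.

38.23 m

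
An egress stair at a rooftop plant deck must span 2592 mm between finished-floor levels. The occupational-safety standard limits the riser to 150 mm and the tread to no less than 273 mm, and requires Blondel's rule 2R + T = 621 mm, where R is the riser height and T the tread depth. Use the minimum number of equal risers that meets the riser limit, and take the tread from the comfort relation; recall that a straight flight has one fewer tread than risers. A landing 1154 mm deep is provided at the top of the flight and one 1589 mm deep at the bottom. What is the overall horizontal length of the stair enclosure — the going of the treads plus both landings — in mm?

2592 / 150 = 17.280 → round up to 18 risers.
Riser R = 2592 / 18 = 144 mm, within the 150 mm limit.
From 2R + T = 621: T = 621 − 288 = 333 mm.
18 risers give 17 treads; going = 17 × 333 = 5661 mm.
Add landings: 5661 + 1154 + 1589 = 8404 mm.

8404 mm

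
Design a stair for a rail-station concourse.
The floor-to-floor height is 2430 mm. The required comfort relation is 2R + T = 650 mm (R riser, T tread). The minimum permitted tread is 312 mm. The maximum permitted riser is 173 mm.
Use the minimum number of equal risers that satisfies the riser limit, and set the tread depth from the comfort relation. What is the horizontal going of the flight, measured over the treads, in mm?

2430 / 173 = 14.05, so 15 risers are needed.
R = 2430 ÷ 15 = 162 mm.
T = 650 − 2·162 = 326 mm, which satisfies the 312 mm minimum.
Going = (15 − 1) × 326 = 4564 mm.

4564 mm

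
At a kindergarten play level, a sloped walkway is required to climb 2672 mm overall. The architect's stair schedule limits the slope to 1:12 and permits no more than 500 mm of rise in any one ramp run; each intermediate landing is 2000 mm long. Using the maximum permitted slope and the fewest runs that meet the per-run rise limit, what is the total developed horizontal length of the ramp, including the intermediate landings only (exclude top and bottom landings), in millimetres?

2672 / 500 = 5.344 → round up to 6 ramp runs. That means 5 intermediate landings.
Horizontal run for 2672 mm of rise at 1:12 is 2672 × 12 = 32064 mm.
5 intermediate landings contribute 5 × 2000 = 10000 mm.
Total developed length = 32064 + 10000 = 42064 mm.

42064 mm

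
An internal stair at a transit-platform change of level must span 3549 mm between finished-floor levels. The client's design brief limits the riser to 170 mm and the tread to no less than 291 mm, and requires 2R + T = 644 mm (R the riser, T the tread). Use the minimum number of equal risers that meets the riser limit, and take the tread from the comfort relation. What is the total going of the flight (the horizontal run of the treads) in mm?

At most 170 each: 3549/170 = 20.88, giving 21 risers.
Each riser is 3549/21 = 169 mm (≤ 170 mm).
Tread T = 644 − 2 × 169 = 306 mm (≥ 291 mm).
Going = (21 − 1) × 306 = 6120 mm.

6120 mm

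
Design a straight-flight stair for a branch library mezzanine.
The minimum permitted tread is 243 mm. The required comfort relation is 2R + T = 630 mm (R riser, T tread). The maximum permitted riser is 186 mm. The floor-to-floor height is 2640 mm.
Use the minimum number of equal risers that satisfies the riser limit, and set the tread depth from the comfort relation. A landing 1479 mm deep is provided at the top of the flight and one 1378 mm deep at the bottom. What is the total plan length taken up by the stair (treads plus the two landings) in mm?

6749 mm

At most 186 each: 2640/186 = 14.19, giving 15 risers.
Riser R = 2640 / 15 = 176 mm, within the 186 mm limit.
Tread T = 630 − 2 × 176 = 278 mm (≥ 243 mm).
Treads = 15 − 1 = 14; going = 14 × 278 = 3892 mm.
Add landings: 3892 + 1479 + 1378 = 6749 mm.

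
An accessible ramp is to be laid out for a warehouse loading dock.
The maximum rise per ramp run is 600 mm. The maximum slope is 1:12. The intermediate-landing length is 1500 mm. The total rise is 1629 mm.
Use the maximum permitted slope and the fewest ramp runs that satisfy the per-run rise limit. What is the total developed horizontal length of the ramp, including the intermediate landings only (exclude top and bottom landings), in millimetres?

At most 600 each: 1629/600 = 2.71, giving 3 ramp runs. That means 2 intermediate landings.
Ramp run (horizontal) at 1:12: 1629 × 12 = 19548 mm.
2 intermediate landings contribute 2 × 1500 = 3000 mm.
Developed length = 19548 + 3000 = 22548 mm.

22548 mm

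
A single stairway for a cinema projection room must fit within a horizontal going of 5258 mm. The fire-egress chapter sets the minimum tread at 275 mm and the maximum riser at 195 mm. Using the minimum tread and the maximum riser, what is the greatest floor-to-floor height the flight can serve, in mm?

3900 mm

5258 / 275 = 19.12, so 19 treads fit.
Risers = treads + 1 = 20.
Maximum height = 20 × 195 = 3900 mm.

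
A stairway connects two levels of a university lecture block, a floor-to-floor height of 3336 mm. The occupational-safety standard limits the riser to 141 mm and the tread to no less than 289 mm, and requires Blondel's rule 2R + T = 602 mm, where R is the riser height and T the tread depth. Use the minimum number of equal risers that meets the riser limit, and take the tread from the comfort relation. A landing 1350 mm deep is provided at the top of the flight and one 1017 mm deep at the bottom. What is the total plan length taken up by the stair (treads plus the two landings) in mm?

3336 / 141 = 23.66, so 24 risers are needed.
Riser R = 3336 / 24 = 139 mm, within the 141 mm limit.
From 2R + T = 602: T = 602 − 278 = 324 mm.
Going = (24 − 1) × 324 = 7452 mm.
Add landings: 7452 + 1350 + 1017 = 9819 mm.

9819 mm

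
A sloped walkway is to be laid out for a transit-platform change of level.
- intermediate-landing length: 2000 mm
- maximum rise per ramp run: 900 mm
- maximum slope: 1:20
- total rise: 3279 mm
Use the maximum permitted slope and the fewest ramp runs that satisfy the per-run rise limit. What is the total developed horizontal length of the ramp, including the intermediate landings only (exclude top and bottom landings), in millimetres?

3279 / 900 = 3.643 → round up to 4 ramp runs. That means 3 intermediate landings.
Horizontal run for 3279 mm of rise at 1:20 is 3279 × 20 = 65580 mm.
Intermediate landings: 3 × 2000 = 6000 mm.
Developed length = 65580 + 6000 = 71580 mm.

71580 mm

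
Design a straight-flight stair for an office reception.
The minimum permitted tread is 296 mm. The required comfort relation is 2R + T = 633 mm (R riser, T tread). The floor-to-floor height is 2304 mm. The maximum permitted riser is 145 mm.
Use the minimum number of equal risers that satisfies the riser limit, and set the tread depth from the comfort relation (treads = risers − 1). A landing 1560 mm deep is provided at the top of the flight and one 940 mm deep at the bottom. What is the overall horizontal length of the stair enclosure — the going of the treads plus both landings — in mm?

At most 145 each: 2304/145 = 15.89, giving 16 risers.
Riser R = 2304 / 16 = 144 mm, within the 145 mm limit.
From 2R + T = 633: T = 633 − 288 = 345 mm.
Treads = 16 − 1 = 15; going = 15 × 345 = 5175 mm.
Add landings: 5175 + 1560 + 940 = 7675 mm.

7675 mm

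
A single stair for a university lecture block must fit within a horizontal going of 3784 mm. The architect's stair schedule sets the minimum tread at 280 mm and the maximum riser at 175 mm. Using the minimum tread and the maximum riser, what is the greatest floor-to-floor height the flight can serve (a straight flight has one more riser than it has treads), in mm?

Treads that fit: ⌊3784 / 280⌋ = 13.
Risers = treads + 1 = 14.
Maximum height = 14 × 175 = 2450 mm.

2450 mm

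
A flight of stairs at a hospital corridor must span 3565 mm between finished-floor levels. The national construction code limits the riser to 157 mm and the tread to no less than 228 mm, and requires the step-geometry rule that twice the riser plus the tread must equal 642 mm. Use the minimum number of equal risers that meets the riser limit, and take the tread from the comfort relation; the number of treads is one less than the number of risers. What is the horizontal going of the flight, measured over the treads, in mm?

3565 / 157 = 22.707 → round up to 23 risers.
Each riser is 3565/23 = 155 mm (≤ 157 mm).
Tread T = 642 − 2 × 155 = 332 mm (≥ 228 mm).
23 risers give 22 treads; going = 22 × 332 = 7304 mm.

7304 mm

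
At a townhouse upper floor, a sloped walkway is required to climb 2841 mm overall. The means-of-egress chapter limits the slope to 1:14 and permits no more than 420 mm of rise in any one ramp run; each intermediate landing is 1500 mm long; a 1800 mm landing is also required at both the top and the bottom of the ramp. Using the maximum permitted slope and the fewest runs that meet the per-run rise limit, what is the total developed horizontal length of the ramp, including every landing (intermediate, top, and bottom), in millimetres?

52374 mm

2841 / 420 = 6.76, so 7 ramp runs are needed. That means 6 intermediate landings.
Horizontal run for 2841 mm of rise at 1:14 is 2841 × 14 = 39774 mm.
Intermediate landings: 6 × 1500 = 9000 mm.
Top and bottom landings: 2 × 1800 = 3600 mm.
Total = 39774 + 9000 + 3600 = 52374 mm.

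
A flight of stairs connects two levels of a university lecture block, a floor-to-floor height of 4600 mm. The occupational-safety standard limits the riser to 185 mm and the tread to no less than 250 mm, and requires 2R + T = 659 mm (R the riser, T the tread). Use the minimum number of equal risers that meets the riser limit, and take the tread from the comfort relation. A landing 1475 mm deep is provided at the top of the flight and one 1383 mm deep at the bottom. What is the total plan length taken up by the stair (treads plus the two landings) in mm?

⌈4600/185⌉ = 25 risers.
Riser R = 4600 / 25 = 184 mm, within the 185 mm limit.
T = 659 − 2·184 = 291 mm, which satisfies the 250 mm minimum.
Treads = 25 − 1 = 24; going = 24 × 291 = 6984 mm.
Add landings: 6984 + 1475 + 1383 = 9842 mm.

9842 mm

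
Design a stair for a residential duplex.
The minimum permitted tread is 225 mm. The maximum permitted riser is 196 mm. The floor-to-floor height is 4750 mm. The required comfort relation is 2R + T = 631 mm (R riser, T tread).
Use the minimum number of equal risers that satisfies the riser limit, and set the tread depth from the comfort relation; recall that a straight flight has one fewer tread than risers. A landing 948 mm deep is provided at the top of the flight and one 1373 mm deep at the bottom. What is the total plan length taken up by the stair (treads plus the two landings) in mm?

⌈4750/196⌉ = 25 risers.
Each riser is 4750/25 = 190 mm (≤ 196 mm).
From 2R + T = 631: T = 631 − 380 = 251 mm.
Going = (25 − 1) × 251 = 6024 mm.
Enclosure = 6024 + 948 + 1373 = 8345 mm.

8345 mm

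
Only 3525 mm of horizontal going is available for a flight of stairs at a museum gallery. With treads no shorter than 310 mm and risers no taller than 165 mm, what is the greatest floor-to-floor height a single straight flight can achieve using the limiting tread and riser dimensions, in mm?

Treads that fit: ⌊3525 / 310⌋ = 11.
Risers = treads + 1 = 12.
Maximum height = 12 × 165 = 1980 mm.

1980 mm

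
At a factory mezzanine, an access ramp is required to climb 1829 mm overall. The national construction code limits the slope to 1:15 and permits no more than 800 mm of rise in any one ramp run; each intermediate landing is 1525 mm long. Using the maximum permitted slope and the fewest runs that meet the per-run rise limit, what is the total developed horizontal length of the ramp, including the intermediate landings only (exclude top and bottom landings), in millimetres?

1829 / 800 = 2.286 → round up to 3 ramp runs. That means 2 intermediate landings.
Horizontal run for 1829 mm of rise at 1:15 is 1829 × 15 = 27435 mm.
2 intermediate landings contribute 2 × 1525 = 3050 mm.
Total developed length = 27435 + 3050 = 30485 mm.

30485 mm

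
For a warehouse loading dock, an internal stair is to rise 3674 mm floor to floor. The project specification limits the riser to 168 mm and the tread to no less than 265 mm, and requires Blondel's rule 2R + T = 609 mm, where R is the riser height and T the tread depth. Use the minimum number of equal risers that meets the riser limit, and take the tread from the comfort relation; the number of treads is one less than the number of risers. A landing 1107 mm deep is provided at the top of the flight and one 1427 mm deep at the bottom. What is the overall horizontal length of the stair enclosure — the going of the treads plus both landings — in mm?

8309 mm

⌈3674/168⌉ = 22 risers.
Riser R = 3674 / 22 = 167 mm, within the 168 mm limit.
Tread T = 609 − 2 × 167 = 275 mm (≥ 265 mm).
22 risers give 21 treads; going = 21 × 275 = 5775 mm.
Add landings: 5775 + 1107 + 1427 = 8309 mm.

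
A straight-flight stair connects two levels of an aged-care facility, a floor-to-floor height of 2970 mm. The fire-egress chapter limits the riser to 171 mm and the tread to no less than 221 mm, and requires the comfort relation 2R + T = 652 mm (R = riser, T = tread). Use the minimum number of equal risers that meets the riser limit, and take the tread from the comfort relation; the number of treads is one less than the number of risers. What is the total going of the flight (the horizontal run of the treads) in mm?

5474 mm

⌈2970/171⌉ = 18 risers.
R = 2970 ÷ 18 = 165 mm.
From 2R + T = 652: T = 652 − 330 = 322 mm.
18 risers give 17 treads; going = 17 × 322 = 5474 mm.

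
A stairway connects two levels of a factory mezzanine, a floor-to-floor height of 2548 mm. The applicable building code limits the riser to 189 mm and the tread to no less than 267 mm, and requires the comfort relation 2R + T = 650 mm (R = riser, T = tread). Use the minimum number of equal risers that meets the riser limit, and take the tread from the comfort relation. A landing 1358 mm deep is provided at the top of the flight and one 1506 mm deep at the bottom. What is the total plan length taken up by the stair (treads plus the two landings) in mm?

6582 mm

⌈2548/189⌉ = 14 risers.
Riser R = 2548 / 14 = 182 mm, within the 189 mm limit.
From 2R + T = 650: T = 650 − 364 = 286 mm.
Going = (14 − 1) × 286 = 3718 mm.
Enclosure = 3718 + 1358 + 1506 = 6582 mm.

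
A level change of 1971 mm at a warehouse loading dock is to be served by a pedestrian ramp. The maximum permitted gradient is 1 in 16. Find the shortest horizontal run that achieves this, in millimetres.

31536 mm

At 1:16 the run is 16 × 1971 = 31536 mm.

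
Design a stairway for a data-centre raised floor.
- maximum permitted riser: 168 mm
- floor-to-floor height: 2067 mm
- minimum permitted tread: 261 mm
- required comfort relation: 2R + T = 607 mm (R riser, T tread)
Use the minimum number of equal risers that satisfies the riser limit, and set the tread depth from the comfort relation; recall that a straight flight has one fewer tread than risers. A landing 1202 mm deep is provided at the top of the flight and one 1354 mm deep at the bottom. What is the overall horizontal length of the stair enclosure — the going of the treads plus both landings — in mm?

2067 / 168 = 12.30, so 13 risers are needed.
Riser R = 2067 / 13 = 159 mm, within the 168 mm limit.
T = 607 − 2·159 = 289 mm, which satisfies the 261 mm minimum.
13 risers give 12 treads; going = 12 × 289 = 3468 mm.
Enclosure = 3468 + 1202 + 1354 = 6024 mm.

6024 mm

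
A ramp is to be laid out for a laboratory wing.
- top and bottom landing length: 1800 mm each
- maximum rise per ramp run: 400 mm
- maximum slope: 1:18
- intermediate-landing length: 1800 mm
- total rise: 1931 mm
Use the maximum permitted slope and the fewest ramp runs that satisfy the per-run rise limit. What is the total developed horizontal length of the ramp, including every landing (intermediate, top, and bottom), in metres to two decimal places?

45.56 m

1931 / 400 = 4.83, so 5 ramp runs are needed. That means 4 intermediate landings.
Ramp run (horizontal) at 1:18: 1931 × 18 = 34758 mm.
Intermediate landings: 4 × 1800 = 7200 mm.
Top and bottom landings: 2 × 1800 = 3600 mm.
Total = 34758 + 7200 + 3600 = 45558 mm.
= 45.56 m.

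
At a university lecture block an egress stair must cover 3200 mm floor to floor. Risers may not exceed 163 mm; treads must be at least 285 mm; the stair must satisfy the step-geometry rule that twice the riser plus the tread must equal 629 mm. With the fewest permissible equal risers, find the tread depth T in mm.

309 mm

3200 / 163 = 19.63, so 20 risers are needed.
R = 3200 ÷ 20 = 160 mm.
From 2R + T = 629: T = 629 − 320 = 309 mm.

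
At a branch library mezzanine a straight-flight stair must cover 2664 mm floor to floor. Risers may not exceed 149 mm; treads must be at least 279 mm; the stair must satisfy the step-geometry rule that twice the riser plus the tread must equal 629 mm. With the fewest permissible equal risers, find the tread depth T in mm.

At most 149 each: 2664/149 = 17.88, giving 18 risers.
R = 2664 ÷ 18 = 148 mm.
T = 629 − 2·148 = 333 mm, which satisfies the 279 mm minimum.

333 mm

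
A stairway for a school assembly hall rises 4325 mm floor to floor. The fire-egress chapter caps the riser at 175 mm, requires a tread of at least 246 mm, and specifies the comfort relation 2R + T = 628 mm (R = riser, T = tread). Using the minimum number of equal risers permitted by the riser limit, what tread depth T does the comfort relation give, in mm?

4325 / 175 = 24.714 → round up to 25 risers.
R = 4325 ÷ 25 = 173 mm.
T = 628 − 2·173 = 282 mm, which satisfies the 246 mm minimum.

282 mm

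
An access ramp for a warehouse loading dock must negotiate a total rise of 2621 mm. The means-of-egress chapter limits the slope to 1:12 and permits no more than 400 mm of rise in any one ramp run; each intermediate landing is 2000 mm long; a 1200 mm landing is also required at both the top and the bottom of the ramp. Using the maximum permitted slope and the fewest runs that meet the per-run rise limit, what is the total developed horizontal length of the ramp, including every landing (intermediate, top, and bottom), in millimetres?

⌈2621/400⌉ = 7 ramp runs. That means 6 intermediate landings.
Ramp run (horizontal) at 1:12: 2621 × 12 = 31452 mm.
Intermediate landings: 6 × 2000 = 12000 mm.
Top and bottom landings: 2 × 1200 = 2400 mm.
Total = 31452 + 12000 + 2400 = 45852 mm.

45852 mm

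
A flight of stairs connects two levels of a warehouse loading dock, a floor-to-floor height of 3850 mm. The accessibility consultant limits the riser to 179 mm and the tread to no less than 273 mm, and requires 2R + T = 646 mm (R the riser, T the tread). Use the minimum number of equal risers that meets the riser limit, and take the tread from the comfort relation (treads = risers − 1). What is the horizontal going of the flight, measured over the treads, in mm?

6216 mm

3850 / 179 = 21.51, so 22 risers are needed.
Riser R = 3850 / 22 = 175 mm, within the 179 mm limit.
From 2R + T = 646: T = 646 − 350 = 296 mm.
Treads = 22 − 1 = 21; going = 21 × 296 = 6216 mm.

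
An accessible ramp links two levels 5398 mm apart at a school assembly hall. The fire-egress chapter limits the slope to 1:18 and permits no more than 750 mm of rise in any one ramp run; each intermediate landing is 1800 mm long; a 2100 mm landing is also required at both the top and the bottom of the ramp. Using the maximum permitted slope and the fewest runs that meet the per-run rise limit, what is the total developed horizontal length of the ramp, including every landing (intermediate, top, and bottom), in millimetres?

113964 mm

⌈5398/750⌉ = 8 ramp runs. That means 7 intermediate landings.
Ramp run (horizontal) at 1:18: 5398 × 18 = 97164 mm.
7 intermediate landings contribute 7 × 1800 = 12600 mm.
Top and bottom landings: 2 × 2100 = 4200 mm.
Total = 97164 + 12600 + 4200 = 113964 mm.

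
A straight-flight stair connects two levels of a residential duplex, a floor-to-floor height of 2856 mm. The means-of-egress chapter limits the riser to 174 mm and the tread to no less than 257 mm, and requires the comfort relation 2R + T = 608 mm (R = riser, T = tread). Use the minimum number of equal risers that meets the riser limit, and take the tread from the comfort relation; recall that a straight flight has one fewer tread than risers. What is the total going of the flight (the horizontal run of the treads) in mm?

4352 mm

2856 / 174 = 16.414 → round up to 17 risers.
R = 2856 ÷ 17 = 168 mm.
Tread T = 608 − 2 × 168 = 272 mm (≥ 257 mm).
Going = (17 − 1) × 272 = 4352 mm.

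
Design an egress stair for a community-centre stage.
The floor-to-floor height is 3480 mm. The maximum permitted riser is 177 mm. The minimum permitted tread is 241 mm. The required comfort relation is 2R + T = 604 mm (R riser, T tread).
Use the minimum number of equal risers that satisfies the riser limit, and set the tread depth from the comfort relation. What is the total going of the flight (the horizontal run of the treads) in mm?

4864 mm

At most 177 each: 3480/177 = 19.66, giving 20 risers.
Riser R = 3480 / 20 = 174 mm, within the 177 mm limit.
Tread T = 604 − 2 × 174 = 256 mm (≥ 241 mm).
Going = (20 − 1) × 256 = 4864 mm.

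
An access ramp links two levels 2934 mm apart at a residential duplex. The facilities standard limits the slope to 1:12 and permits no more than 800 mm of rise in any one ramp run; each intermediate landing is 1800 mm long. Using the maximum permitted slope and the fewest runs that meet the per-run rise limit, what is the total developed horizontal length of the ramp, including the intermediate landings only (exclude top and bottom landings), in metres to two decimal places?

40.61 m

2934 / 800 = 3.667 → round up to 4 ramp runs. That means 3 intermediate landings.
Ramp run (horizontal) at 1:12: 2934 × 12 = 35208 mm.
3 intermediate landings contribute 3 × 1800 = 5400 mm.
Total developed length = 35208 + 5400 = 40608 mm.
= 40.61 m.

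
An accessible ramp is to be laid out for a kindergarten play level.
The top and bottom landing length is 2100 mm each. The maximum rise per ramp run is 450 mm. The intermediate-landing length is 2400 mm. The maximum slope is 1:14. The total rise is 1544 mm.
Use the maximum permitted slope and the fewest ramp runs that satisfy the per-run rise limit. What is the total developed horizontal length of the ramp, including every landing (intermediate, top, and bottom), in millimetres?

⌈1544/450⌉ = 4 ramp runs. That means 3 intermediate landings.
Horizontal run for 1544 mm of rise at 1:14 is 1544 × 14 = 21616 mm.
3 intermediate landings contribute 3 × 2400 = 7200 mm.
Top and bottom landings: 2 × 2100 = 4200 mm.
Total = 21616 + 7200 + 4200 = 33016 mm.

33016 mm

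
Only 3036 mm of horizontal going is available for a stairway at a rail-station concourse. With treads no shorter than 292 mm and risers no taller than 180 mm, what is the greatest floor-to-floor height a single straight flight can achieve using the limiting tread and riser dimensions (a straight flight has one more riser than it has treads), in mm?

3036 / 292 = 10.40, so 10 treads fit.
Risers = treads + 1 = 11.
Maximum height = 11 × 180 = 1980 mm.

1980 mm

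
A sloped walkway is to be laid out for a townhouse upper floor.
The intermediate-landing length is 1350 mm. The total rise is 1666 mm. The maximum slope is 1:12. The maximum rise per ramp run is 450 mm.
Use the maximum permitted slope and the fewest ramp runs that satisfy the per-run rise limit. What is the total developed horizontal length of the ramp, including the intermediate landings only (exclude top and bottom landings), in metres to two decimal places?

24.04 m

1666 / 450 = 3.70, so 4 ramp runs are needed. That means 3 intermediate landings.
Ramp run (horizontal) at 1:12: 1666 × 12 = 19992 mm.
Intermediate landings: 3 × 1350 = 4050 mm.
Developed length = 19992 + 4050 = 24042 mm.
= 24.04 m.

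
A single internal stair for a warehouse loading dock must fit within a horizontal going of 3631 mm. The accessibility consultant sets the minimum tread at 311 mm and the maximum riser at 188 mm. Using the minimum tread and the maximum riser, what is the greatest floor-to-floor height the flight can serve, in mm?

Treads that fit: ⌊3631 / 311⌋ = 11.
Risers = treads + 1 = 12.
Maximum height = 12 × 188 = 2256 mm.

2256 mm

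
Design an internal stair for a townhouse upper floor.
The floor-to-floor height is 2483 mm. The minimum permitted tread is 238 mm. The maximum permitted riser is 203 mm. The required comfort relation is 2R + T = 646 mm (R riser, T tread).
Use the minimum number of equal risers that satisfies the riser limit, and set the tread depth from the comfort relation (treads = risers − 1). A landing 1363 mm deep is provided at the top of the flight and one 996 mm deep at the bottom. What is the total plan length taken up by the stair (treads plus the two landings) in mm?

5527 mm

2483 / 203 = 12.232 → round up to 13 risers.
Each riser is 2483/13 = 191 mm (≤ 203 mm).
From 2R + T = 646: T = 646 − 382 = 264 mm.
Going = (13 − 1) × 264 = 3168 mm.
Enclosure = 3168 + 1363 + 996 = 5527 mm.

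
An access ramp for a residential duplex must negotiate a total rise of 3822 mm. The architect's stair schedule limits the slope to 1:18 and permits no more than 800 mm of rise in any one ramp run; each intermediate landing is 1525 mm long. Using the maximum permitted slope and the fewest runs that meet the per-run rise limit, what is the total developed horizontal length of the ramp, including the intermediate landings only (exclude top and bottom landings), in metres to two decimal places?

74.90 m

3822 / 800 = 4.777 → round up to 5 ramp runs. That means 4 intermediate landings.
Horizontal run for 3822 mm of rise at 1:18 is 3822 × 18 = 68796 mm.
4 intermediate landings contribute 4 × 1525 = 6100 mm.
Total developed length = 68796 + 6100 = 74896 mm.
= 74.90 m.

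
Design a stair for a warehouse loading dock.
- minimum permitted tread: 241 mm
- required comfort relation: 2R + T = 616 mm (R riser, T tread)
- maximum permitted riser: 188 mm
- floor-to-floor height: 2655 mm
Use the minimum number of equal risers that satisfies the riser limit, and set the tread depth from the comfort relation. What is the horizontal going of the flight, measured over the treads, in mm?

3668 mm

2655 / 188 = 14.122 → round up to 15 risers.
Each riser is 2655/15 = 177 mm (≤ 188 mm).
T = 616 − 2·177 = 262 mm, which satisfies the 241 mm minimum.
Treads = 15 − 1 = 14; going = 14 × 262 = 3668 mm.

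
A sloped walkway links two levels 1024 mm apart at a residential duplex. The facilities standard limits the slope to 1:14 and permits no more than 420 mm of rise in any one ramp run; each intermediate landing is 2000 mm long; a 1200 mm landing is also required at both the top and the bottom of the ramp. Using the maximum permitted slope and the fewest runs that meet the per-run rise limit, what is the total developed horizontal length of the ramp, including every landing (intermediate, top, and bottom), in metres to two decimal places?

⌈1024/420⌉ = 3 ramp runs. That means 2 intermediate landings.
Horizontal run for 1024 mm of rise at 1:14 is 1024 × 14 = 14336 mm.
2 intermediate landings contribute 2 × 2000 = 4000 mm.
Top and bottom landings: 2 × 1200 = 2400 mm.
Total = 14336 + 4000 + 2400 = 20736 mm.
= 20.74 m.

20.74 m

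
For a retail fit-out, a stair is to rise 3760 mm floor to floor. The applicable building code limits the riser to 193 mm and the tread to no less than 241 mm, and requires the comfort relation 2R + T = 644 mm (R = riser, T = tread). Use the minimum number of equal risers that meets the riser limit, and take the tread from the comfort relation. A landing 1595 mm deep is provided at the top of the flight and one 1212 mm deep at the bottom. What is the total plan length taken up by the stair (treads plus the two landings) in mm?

⌈3760/193⌉ = 20 risers.
Each riser is 3760/20 = 188 mm (≤ 193 mm).
Tread T = 644 − 2 × 188 = 268 mm (≥ 241 mm).
Going = (20 − 1) × 268 = 5092 mm.
Enclosure = 5092 + 1595 + 1212 = 7899 mm.

7899 mm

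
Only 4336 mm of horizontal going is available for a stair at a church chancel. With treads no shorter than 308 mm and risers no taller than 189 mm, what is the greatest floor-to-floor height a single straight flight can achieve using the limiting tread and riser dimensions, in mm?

2835 mm

4336 / 308 = 14.08, so 14 treads fit.
Risers = treads + 1 = 15.
Maximum height = 15 × 189 = 2835 mm.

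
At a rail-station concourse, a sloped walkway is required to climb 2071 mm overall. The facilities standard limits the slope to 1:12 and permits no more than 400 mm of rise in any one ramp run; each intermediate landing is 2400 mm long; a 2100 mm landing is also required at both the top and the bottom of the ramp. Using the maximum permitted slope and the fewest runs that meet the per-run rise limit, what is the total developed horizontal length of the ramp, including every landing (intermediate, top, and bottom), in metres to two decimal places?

⌈2071/400⌉ = 6 ramp runs. That means 5 intermediate landings.
Ramp run (horizontal) at 1:12: 2071 × 12 = 24852 mm.
Intermediate landings: 5 × 2400 = 12000 mm.
Top and bottom landings: 2 × 2100 = 4200 mm.
Total = 24852 + 12000 + 4200 = 41052 mm.
= 41.05 m.

41.05 m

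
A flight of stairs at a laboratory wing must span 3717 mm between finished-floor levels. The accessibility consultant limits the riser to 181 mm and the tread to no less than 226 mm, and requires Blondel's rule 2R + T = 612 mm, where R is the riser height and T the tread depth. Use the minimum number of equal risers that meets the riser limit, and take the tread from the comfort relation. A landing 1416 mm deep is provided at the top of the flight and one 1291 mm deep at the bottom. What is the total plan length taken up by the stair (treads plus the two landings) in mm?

7867 mm

3717 / 181 = 20.536 → round up to 21 risers.
Each riser is 3717/21 = 177 mm (≤ 181 mm).
T = 612 − 2·177 = 258 mm, which satisfies the 226 mm minimum.
21 risers give 20 treads; going = 20 × 258 = 5160 mm.
Add landings: 5160 + 1416 + 1291 = 7867 mm.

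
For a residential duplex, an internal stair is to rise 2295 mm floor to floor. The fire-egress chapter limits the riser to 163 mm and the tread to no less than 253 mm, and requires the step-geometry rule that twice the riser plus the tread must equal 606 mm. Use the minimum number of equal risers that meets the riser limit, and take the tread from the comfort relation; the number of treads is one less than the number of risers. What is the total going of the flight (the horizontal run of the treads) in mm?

At most 163 each: 2295/163 = 14.08, giving 15 risers.
R = 2295 ÷ 15 = 153 mm.
T = 606 − 2·153 = 300 mm, which satisfies the 253 mm minimum.
Going = (15 − 1) × 300 = 4200 mm.

4200 mm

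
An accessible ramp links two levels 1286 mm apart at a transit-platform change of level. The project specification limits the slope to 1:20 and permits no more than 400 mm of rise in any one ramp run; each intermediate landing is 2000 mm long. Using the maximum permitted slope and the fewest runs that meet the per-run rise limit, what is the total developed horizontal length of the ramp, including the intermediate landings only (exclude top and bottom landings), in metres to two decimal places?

31.72 m

1286 / 400 = 3.215 → round up to 4 ramp runs. That means 3 intermediate landings.
Horizontal run for 1286 mm of rise at 1:20 is 1286 × 20 = 25720 mm.
3 intermediate landings contribute 3 × 2000 = 6000 mm.
Total developed length = 25720 + 6000 = 31720 mm.
= 31.72 m.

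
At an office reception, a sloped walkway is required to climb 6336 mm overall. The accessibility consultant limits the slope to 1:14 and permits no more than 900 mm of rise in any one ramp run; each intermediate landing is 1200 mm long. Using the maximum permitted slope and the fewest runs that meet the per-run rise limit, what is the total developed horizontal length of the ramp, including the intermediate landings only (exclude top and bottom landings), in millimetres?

97104 mm

⌈6336/900⌉ = 8 ramp runs. That means 7 intermediate landings.
Horizontal run for 6336 mm of rise at 1:14 is 6336 × 14 = 88704 mm.
Intermediate landings: 7 × 1200 = 8400 mm.
Total developed length = 88704 + 8400 = 97104 mm.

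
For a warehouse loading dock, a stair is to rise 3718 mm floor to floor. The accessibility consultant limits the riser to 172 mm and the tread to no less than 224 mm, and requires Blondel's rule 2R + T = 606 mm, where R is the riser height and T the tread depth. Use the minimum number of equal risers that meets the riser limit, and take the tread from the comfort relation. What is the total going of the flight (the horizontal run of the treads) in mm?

At most 172 each: 3718/172 = 21.62, giving 22 risers.
R = 3718 ÷ 22 = 169 mm.
From 2R + T = 606: T = 606 − 338 = 268 mm.
Treads = 22 − 1 = 21; going = 21 × 268 = 5628 mm.

5628 mm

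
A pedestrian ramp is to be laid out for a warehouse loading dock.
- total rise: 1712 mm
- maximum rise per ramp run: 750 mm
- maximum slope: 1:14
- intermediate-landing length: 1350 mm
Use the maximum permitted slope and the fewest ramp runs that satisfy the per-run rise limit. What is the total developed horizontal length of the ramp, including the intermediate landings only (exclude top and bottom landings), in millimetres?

1712 / 750 = 2.28, so 3 ramp runs are needed. That means 2 intermediate landings.
Ramp run (horizontal) at 1:14: 1712 × 14 = 23968 mm.
2 intermediate landings contribute 2 × 1350 = 2700 mm.
Developed length = 23968 + 2700 = 26668 mm.

26668 mm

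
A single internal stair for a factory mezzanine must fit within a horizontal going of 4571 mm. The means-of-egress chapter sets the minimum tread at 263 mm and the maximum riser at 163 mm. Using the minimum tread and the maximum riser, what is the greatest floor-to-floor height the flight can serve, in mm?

2934 mm

Treads that fit: ⌊4571 / 263⌋ = 17.
Risers = treads + 1 = 18.
Maximum height = 18 × 163 = 2934 mm.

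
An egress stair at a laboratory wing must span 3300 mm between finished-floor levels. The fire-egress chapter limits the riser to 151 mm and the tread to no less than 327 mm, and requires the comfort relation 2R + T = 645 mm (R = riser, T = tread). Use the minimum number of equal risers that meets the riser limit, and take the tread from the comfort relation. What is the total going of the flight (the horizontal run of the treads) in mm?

7245 mm

3300 / 151 = 21.854 → round up to 22 risers.
Each riser is 3300/22 = 150 mm (≤ 151 mm).
Tread T = 645 − 2 × 150 = 345 mm (≥ 327 mm).
Going = (22 − 1) × 345 = 7245 mm.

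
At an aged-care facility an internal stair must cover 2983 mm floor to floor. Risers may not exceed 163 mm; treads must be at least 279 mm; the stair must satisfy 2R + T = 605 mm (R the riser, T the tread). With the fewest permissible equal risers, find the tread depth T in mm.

⌈2983/163⌉ = 19 risers.
Riser R = 2983 / 19 = 157 mm, within the 163 mm limit.
T = 605 − 2·157 = 291 mm, which satisfies the 279 mm minimum.

291 mm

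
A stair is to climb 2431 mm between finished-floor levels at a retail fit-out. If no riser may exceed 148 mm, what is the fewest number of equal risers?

17 risers

At most 148 each: 2431/148 = 16.43, giving 17 risers.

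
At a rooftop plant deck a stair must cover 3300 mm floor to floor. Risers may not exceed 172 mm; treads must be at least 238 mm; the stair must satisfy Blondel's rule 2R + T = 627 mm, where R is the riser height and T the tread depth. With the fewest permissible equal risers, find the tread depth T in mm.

297 mm

At most 172 each: 3300/172 = 19.19, giving 20 risers.
Riser R = 3300 / 20 = 165 mm, within the 172 mm limit.
From 2R + T = 627: T = 627 − 330 = 297 mm.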